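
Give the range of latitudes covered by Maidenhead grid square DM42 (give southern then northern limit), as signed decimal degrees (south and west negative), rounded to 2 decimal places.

32.00, 33.00

Field D=3, M=12: +3·20° lon, +12·10° lat → SW at lon -120°, lat 30°.
Square 4, 2: +4·2° lon, +2·1° lat → SW at lon -112°, lat 32°.
Cell spans 2° lon × 1° lat.
south 32.00, north 33.00.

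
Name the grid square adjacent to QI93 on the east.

RI03

Longitude square 9; +1 → 10, wraps to 0, carry into field.
Longitude field Q = 16; +1 → 17 = R.
The latitude characters are unchanged.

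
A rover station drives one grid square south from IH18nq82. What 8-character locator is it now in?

IH18nq81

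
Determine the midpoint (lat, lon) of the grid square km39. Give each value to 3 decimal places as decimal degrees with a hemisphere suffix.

Field K=10, M=12: +10·20° lon, +12·10° lat → SW at lon 20°, lat 30°.
Square 3, 9: +3·2° lon, +9·1° lat → SW at lon 26°, lat 39°.
Cell spans 2° lon × 1° lat. Centre is SW corner plus half of each.
latitude 39.500° N, longitude 27.000° E.

39.500° N, 27.000° E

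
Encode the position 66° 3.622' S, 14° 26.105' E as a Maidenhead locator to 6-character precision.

JC73fw

Add 180° to longitude and 90° to latitude: 194.4351, 23.9396.
Field (20°×10°, letters A–R): lon ⌊194.4351/20⌋ = 9 → J; lat ⌊23.9396/10⌋ = 2 → C.
Square (2°×1°, digits 0–9): lon ⌊14.4351/2⌋ = 7; lat ⌊3.9396/1⌋ = 3.
Subsquare (5′×2.5′, letters a–x): lon ⌊0.4351/0.0833333⌋ = 5 → f; lat ⌊0.9396/0.0416667⌋ = 22 → w.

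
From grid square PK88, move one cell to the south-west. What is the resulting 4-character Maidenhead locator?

PK77

Longitude square 8; −1 → 7.
Latitude square 8; −1 → 7.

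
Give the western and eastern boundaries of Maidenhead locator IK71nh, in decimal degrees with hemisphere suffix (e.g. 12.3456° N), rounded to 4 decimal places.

Field I=8, K=10: +8·20° lon, +10·10° lat → SW at lon -20°, lat 10°.
Square 7, 1: +7·2° lon, +1·1° lat → SW at lon -6°, lat 11°.
Subsquare n=13, h=7: +13·0.0833333° lon, +7·0.0416667° lat → SW at lon -4.91667°, lat 11.2917°.
Cell spans 0.0833333° lon × 0.0416667° lat.
west 4.9167° W, east 4.8333° W.

4.9167° W, 4.8333° W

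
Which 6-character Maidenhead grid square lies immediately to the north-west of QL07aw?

PL97xx

Longitude subsquare a = 0; −1 → -1, wraps to 23 = x, carry into square.
Longitude square 0; −1 → -1, wraps to 9, carry into field.
Longitude field Q = 16; −1 → 15 = P.
Latitude subsquare w = 22; +1 → 23 = x.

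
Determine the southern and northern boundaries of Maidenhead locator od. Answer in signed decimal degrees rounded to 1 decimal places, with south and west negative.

-60.0, -50.0

Field O=14, D=3: +14·20° lon, +3·10° lat → SW at lon 100°, lat -60°.
Cell spans 20° lon × 10° lat.
south -60.0, north -50.0.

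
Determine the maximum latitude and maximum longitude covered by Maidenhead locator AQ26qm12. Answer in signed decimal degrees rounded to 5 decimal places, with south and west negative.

76.51250, -174.65000

Field A=0, Q=16: +0·20° lon, +16·10° lat → SW at lon -180°, lat 70°.
Square 2, 6: +2·2° lon, +6·1° lat → SW at lon -176°, lat 76°.
Subsquare q=16, m=12: +16·0.0833333° lon, +12·0.0416667° lat → SW at lon -174.667°, lat 76.5°.
Extended square 1, 2: +1·0.00833333° lon, +2·0.00416667° lat → SW at lon -174.658°, lat 76.5083°.
Cell spans 0.00833333° lon × 0.00416667° lat. NE corner is SW corner plus one full cell.
latitude 76.51250, longitude -174.65000.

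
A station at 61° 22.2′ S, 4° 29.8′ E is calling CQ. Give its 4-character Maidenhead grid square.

JC28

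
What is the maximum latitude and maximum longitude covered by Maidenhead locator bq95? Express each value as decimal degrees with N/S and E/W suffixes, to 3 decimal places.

Field B=1, Q=16: +1·20° lon, +16·10° lat → SW at lon -160°, lat 70°.
Square 9, 5: +9·2° lon, +5·1° lat → SW at lon -142°, lat 75°.
Cell spans 2° lon × 1° lat. NE corner is SW corner plus one full cell.
latitude 76.000° N, longitude 140.000° W.

76.000° N, 140.000° W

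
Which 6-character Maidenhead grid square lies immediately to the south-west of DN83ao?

DN73xn

Longitude subsquare a = 0; −1 → -1, wraps to 23 = x, carry into square.
Longitude square 8; −1 → 7.
Latitude subsquare o = 14; −1 → 13 = n.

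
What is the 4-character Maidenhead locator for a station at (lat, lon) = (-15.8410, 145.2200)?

QH24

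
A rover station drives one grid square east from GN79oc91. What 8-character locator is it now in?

GN79pc01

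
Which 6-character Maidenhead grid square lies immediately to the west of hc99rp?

Longitude subsquare r = 17; −1 → 16 = q.
The latitude characters are unchanged.

HC99qp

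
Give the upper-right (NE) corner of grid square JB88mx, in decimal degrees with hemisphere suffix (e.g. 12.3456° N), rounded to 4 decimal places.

71.0000° S, 17.0833° E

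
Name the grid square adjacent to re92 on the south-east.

Longitude square 9; +1 → 10, wraps to 0, carry into field.
Longitude field R = 17; +1 → 18, wraps to 0 = A, wrapping around the antimeridian.
Latitude square 2; −1 → 1.

AE01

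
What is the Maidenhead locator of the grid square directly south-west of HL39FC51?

HL39fc40

Longitude extended square 5; −1 → 4.
Latitude extended square 1; −1 → 0.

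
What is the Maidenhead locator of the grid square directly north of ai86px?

AI87pa

Latitude subsquare x = 23; +1 → 24, wraps to 0 = a, carry into square.
Latitude square 6; +1 → 7.
The longitude characters are unchanged.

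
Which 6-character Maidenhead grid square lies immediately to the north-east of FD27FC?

FD27gd

Longitude subsquare f = 5; +1 → 6 = g.
Latitude subsquare c = 2; +1 → 3 = d.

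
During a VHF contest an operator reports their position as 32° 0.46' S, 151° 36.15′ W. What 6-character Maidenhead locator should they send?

BF47ex

Offset from 180°W / 90°S: lon 28.3975°, lat 57.9923°.
Field: lon ⌊28.3975/20⌋ = 1 → B; lat ⌊57.9923/10⌋ = 5 → F.
Square: lon ⌊8.3975/2⌋ = 4; lat ⌊7.9923/1⌋ = 7.
Subsquare: lon ⌊0.3975/0.0833333⌋ = 4 → e; lat ⌊0.9923/0.0416667⌋ = 23 → x.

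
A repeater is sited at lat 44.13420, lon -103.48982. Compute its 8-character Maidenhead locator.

Shift to the Maidenhead origin (180°W, 90°S): lon 76.51018, lat 134.13420.
Field: lon ⌊76.51018/20⌋ = 3 → D; lat ⌊134.13420/10⌋ = 13 → N.
Square: lon ⌊16.51018/2⌋ = 8; lat ⌊4.13420/1⌋ = 4.
Subsquare: lon ⌊0.51018/0.0833333⌋ = 6 → g; lat ⌊0.13420/0.0416667⌋ = 3 → d.
Extended square: lon ⌊0.01018/0.00833333⌋ = 1; lat ⌊0.00920/0.00416667⌋ = 2.

DN84gd12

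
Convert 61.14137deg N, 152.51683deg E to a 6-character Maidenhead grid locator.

QP61gd

Add 180° to longitude and 90° to latitude: 332.5168, 151.1414.
Field: 332.5168/20 → 16 → Q, 151.1414/10 → 15 → P; chars QP.
Square: 12.5168/2 → 6, 1.1414/1 → 1; chars 61.
Subsquare: 0.5168/0.0833333 → 6 → g, 0.1414/0.0416667 → 3 → d; chars gd.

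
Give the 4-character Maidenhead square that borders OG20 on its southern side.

OF29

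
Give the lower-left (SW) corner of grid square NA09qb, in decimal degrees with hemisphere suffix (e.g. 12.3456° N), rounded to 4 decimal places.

80.9583° S, 81.3333° E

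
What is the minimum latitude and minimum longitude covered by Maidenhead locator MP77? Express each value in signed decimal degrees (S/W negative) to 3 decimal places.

67.000, 74.000

Field M=12, P=15: +12·20° lon, +15·10° lat → SW at lon 60°, lat 60°.
Square 7, 7: +7·2° lon, +7·1° lat → SW at lon 74°, lat 67°.
latitude 67.000, longitude 74.000.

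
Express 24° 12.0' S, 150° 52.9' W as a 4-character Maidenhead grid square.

BG45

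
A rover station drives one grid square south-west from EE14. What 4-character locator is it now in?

Longitude square 1; −1 → 0.
Latitude square 4; −1 → 3.

EE03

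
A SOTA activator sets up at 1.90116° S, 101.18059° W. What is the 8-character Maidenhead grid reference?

Add 180° to longitude and 90° to latitude: 78.81941, 88.09884.
Field (20°×10°, letters A–R): 78.81941/20 → 3 → D, 88.09884/10 → 8 → I; chars DI.
Square (2°×1°, digits 0–9): 18.81941/2 → 9, 8.09884/1 → 8; chars 98.
Subsquare (5′×2.5′, letters a–x): 0.81941/0.0833333 → 9 → j, 0.09884/0.0416667 → 2 → c; chars jc.
Extended square (30″×15″, digits 0–9): 0.06941/0.00833333 → 8, 0.01551/0.00416667 → 3; chars 83.

DI98jc83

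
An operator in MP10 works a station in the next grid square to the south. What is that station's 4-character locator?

MO19

Latitude square 0; −1 → -1, wraps to 9, carry into field.
Latitude field P = 15; −1 → 14 = O.
The longitude characters are unchanged.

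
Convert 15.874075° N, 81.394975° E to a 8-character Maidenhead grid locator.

NK05qu79

Add 180° to longitude and 90° to latitude: 261.39497, 105.87408.
Field: lon ⌊261.39497/20⌋ = 13 → N; lat ⌊105.87408/10⌋ = 10 → K.
Square: lon ⌊1.39497/2⌋ = 0; lat ⌊5.87408/1⌋ = 5.
Subsquare: lon ⌊1.39497/0.0833333⌋ = 16 → q; lat ⌊0.87408/0.0416667⌋ = 20 → u.
Extended square: lon ⌊0.06164/0.00833333⌋ = 7; lat ⌊0.04074/0.00416667⌋ = 9.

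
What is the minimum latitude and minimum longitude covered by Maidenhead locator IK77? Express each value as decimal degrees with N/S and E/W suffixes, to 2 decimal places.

Field I=8, K=10: +8·20° lon, +10·10° lat → SW at lon -20°, lat 10°.
Square 7, 7: +7·2° lon, +7·1° lat → SW at lon -6°, lat 17°.
latitude 17.00° N, longitude 6.00° W.

17.00° N, 6.00° W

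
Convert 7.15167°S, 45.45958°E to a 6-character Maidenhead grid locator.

Offset from 180°W / 90°S: lon 225.4596°, lat 82.8483°.
Field: lon ⌊225.4596/20⌋ = 11 → L; lat ⌊82.8483/10⌋ = 8 → I.
Square: lon ⌊5.4596/2⌋ = 2; lat ⌊2.8483/1⌋ = 2.
Subsquare: lon ⌊1.4596/0.0833333⌋ = 17 → r; lat ⌊0.8483/0.0416667⌋ = 20 → u.

LI22ru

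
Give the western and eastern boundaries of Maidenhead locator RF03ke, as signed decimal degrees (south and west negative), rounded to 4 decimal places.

160.8333, 160.9167

Field R=17, F=5: +17·20° lon, +5·10° lat → SW at lon 160°, lat -40°.
Square 0, 3: +0·2° lon, +3·1° lat → SW at lon 160°, lat -37°.
Subsquare k=10, e=4: +10·0.0833333° lon, +4·0.0416667° lat → SW at lon 160.833°, lat -36.8333°.
Cell spans 0.0833333° lon × 0.0416667° lat.
west 160.8333, east 160.9167.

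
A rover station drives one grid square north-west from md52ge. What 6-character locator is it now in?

Longitude subsquare g = 6; −1 → 5 = f.
Latitude subsquare e = 4; +1 → 5 = f.

MD52ff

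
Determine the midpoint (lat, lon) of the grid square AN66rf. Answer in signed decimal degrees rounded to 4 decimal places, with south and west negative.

46.2292, -166.5417

Field A=0, N=13: +0·20° lon, +13·10° lat → SW at lon -180°, lat 40°.
Square 6, 6: +6·2° lon, +6·1° lat → SW at lon -168°, lat 46°.
Subsquare r=17, f=5: +17·0.0833333° lon, +5·0.0416667° lat → SW at lon -166.583°, lat 46.2083°.
Cell spans 0.0833333° lon × 0.0416667° lat. Centre is SW corner plus half of each.
latitude 46.2292, longitude -166.5417.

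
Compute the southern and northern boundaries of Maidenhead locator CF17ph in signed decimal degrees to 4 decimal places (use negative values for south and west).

Field C=2, F=5: +2·20° lon, +5·10° lat → SW at lon -140°, lat -40°.
Square 1, 7: +1·2° lon, +7·1° lat → SW at lon -138°, lat -33°.
Subsquare p=15, h=7: +15·0.0833333° lon, +7·0.0416667° lat → SW at lon -136.75°, lat -32.7083°.
Cell spans 0.0833333° lon × 0.0416667° lat.
south -32.7083, north -32.6667.

-32.7083, -32.6667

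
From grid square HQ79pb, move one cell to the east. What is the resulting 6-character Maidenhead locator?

HQ79qb

Longitude subsquare p = 15; +1 → 16 = q.
The latitude characters are unchanged.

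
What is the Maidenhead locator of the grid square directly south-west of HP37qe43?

HP37qe32

Longitude extended square 4; −1 → 3.
Latitude extended square 3; −1 → 2.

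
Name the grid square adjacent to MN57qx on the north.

Latitude subsquare x = 23; +1 → 24, wraps to 0 = a, carry into square.
Latitude square 7; +1 → 8.
The longitude characters are unchanged.

MN58qa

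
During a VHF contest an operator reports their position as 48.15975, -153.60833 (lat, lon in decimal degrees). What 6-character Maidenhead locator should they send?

BN38ed

Offset from 180°W / 90°S: lon 26.3917°, lat 138.1598°.
Field (20°×10°, letters A–R): 26.3917/20 → 1 → B, 138.1598/10 → 13 → N; chars BN.
Square (2°×1°, digits 0–9): 6.3917/2 → 3, 8.1598/1 → 8; chars 38.
Subsquare (5′×2.5′, letters a–x): 0.3917/0.0833333 → 4 → e, 0.1598/0.0416667 → 3 → d; chars ed.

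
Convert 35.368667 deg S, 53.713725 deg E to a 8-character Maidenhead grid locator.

LF64up51

Shift to the Maidenhead origin (180°W, 90°S): lon 233.71373, lat 54.63133.
Field (20°×10°, letters A–R): lon ⌊233.71373/20⌋ = 11 → L; lat ⌊54.63133/10⌋ = 5 → F.
Square (2°×1°, digits 0–9): lon ⌊13.71373/2⌋ = 6; lat ⌊4.63133/1⌋ = 4.
Subsquare (5′×2.5′, letters a–x): lon ⌊1.71373/0.0833333⌋ = 20 → u; lat ⌊0.63133/0.0416667⌋ = 15 → p.
Extended square (30″×15″, digits 0–9): lon ⌊0.04706/0.00833333⌋ = 5; lat ⌊0.00633/0.00416667⌋ = 1.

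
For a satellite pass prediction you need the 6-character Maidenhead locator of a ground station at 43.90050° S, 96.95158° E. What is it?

NE86lc

Shift to the Maidenhead origin (180°W, 90°S): lon 276.9516, lat 46.0995.
Field (20°×10°, letters A–R): 276.9516/20 → 13 → N, 46.0995/10 → 4 → E; chars NE.
Square (2°×1°, digits 0–9): 16.9516/2 → 8, 6.0995/1 → 6; chars 86.
Subsquare (5′×2.5′, letters a–x): 0.9516/0.0833333 → 11 → l, 0.0995/0.0416667 → 2 → c; chars lc.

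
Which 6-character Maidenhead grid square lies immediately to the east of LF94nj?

Longitude subsquare n = 13; +1 → 14 = o.
The latitude characters are unchanged.

LF94oj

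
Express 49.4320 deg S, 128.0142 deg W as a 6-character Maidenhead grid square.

CE50xn

Add 180° to longitude and 90° to latitude: 51.9858, 40.5680.
Field: lon ⌊51.9858/20⌋ = 2 → C; lat ⌊40.5680/10⌋ = 4 → E.
Square: lon ⌊11.9858/2⌋ = 5; lat ⌊0.5680/1⌋ = 0.
Subsquare: lon ⌊1.9858/0.0833333⌋ = 23 → x; lat ⌊0.5680/0.0416667⌋ = 13 → n.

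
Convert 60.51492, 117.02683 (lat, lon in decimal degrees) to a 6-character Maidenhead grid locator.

OP80mm

Add 180° to longitude and 90° to latitude: 297.0268, 150.5149.
Field: lon ⌊297.0268/20⌋ = 14 → O; lat ⌊150.5149/10⌋ = 15 → P.
Square: lon ⌊17.0268/2⌋ = 8; lat ⌊0.5149/1⌋ = 0.
Subsquare: lon ⌊1.0268/0.0833333⌋ = 12 → m; lat ⌊0.5149/0.0416667⌋ = 12 → m.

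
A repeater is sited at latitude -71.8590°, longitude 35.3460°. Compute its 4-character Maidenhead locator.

KB78

Shift to the Maidenhead origin (180°W, 90°S): lon 215.35, lat 18.14.
Field: lon ⌊215.35/20⌋ = 10 → K; lat ⌊18.14/10⌋ = 1 → B.
Square: lon ⌊15.35/2⌋ = 7; lat ⌊8.14/1⌋ = 8.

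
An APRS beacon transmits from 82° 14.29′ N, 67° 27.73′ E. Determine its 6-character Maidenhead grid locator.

MR32rf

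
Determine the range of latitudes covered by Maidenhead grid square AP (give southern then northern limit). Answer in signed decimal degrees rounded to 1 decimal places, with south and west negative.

60.0, 70.0

Field A=0, P=15: +0·20° lon, +15·10° lat → SW at lon -180°, lat 60°.
Cell spans 20° lon × 10° lat.
south 60.0, north 70.0.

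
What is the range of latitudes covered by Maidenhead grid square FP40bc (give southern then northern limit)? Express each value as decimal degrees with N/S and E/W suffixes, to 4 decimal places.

60.0833° N, 60.1250° N

Field F=5, P=15: +5·20° lon, +15·10° lat → SW at lon -80°, lat 60°.
Square 4, 0: +4·2° lon, +0·1° lat → SW at lon -72°, lat 60°.
Subsquare b=1, c=2: +1·0.0833333° lon, +2·0.0416667° lat → SW at lon -71.9167°, lat 60.0833°.
Cell spans 0.0833333° lon × 0.0416667° lat.
south 60.0833° N, north 60.1250° N.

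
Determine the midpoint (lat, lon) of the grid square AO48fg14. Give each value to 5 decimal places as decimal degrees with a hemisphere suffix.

58.26875° N, 171.57083° W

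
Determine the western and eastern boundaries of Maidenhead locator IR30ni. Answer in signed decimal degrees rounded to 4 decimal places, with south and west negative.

Field I=8, R=17: +8·20° lon, +17·10° lat → SW at lon -20°, lat 80°.
Square 3, 0: +3·2° lon, +0·1° lat → SW at lon -14°, lat 80°.
Subsquare n=13, i=8: +13·0.0833333° lon, +8·0.0416667° lat → SW at lon -12.9167°, lat 80.3333°.
Cell spans 0.0833333° lon × 0.0416667° lat.
west -12.9167, east -12.8333.

-12.9167, -12.8333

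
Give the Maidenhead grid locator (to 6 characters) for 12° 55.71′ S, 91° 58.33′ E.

NH57xb

Offset from 180°W / 90°S: lon 271.9722°, lat 77.0715°.
Field: lon ⌊271.9722/20⌋ = 13 → N; lat ⌊77.0715/10⌋ = 7 → H.
Square: lon ⌊11.9722/2⌋ = 5; lat ⌊7.0715/1⌋ = 7.
Subsquare: lon ⌊1.9722/0.0833333⌋ = 23 → x; lat ⌊0.0715/0.0416667⌋ = 1 → b.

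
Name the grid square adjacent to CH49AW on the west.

Longitude subsquare a = 0; −1 → -1, wraps to 23 = x, carry into square.
Longitude square 4; −1 → 3.
The latitude characters are unchanged.

CH39xw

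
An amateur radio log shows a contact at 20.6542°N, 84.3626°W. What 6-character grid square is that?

EL70tp

Add 180° to longitude and 90° to latitude: 95.6374, 110.6542.
Field: 95.6374/20 → 4 → E, 110.6542/10 → 11 → L; chars EL.
Square: 15.6374/2 → 7, 0.6542/1 → 0; chars 70.
Subsquare: 1.6374/0.0833333 → 19 → t, 0.6542/0.0416667 → 15 → p; chars tp.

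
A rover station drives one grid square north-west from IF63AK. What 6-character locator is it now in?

IF53xl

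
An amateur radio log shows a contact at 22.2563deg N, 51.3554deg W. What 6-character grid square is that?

Shift to the Maidenhead origin (180°W, 90°S): lon 128.6446, lat 112.2563.
Field (20°×10°, letters A–R): 128.6446/20 → 6 → G, 112.2563/10 → 11 → L; chars GL.
Square (2°×1°, digits 0–9): 8.6446/2 → 4, 2.2563/1 → 2; chars 42.
Subsquare (5′×2.5′, letters a–x): 0.6446/0.0833333 → 7 → h, 0.2563/0.0416667 → 6 → g; chars hg.

GL42hg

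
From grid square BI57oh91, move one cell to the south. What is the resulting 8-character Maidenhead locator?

BI57oh90

Latitude extended square 1; −1 → 0.
The longitude characters are unchanged.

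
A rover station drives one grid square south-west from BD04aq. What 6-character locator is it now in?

Longitude subsquare a = 0; −1 → -1, wraps to 23 = x, carry into square.
Longitude square 0; −1 → -1, wraps to 9, carry into field.
Longitude field B = 1; −1 → 0 = A.
Latitude subsquare q = 16; −1 → 15 = p.

AD94xp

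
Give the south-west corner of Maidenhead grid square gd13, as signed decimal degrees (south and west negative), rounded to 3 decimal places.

Field G=6, D=3: +6·20° lon, +3·10° lat → SW at lon -60°, lat -60°.
Square 1, 3: +1·2° lon, +3·1° lat → SW at lon -58°, lat -57°.
latitude -57.000, longitude -58.000.

-57.000, -58.000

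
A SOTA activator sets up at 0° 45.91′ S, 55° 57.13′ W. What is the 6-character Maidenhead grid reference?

GI29af

Shift to the Maidenhead origin (180°W, 90°S): lon 124.0478, lat 89.2348.
Field: 124.0478/20 → 6 → G, 89.2348/10 → 8 → I; chars GI.
Square: 4.0478/2 → 2, 9.2348/1 → 9; chars 29.
Subsquare: 0.0478/0.0833333 → 0 → a, 0.2348/0.0416667 → 5 → f; chars af.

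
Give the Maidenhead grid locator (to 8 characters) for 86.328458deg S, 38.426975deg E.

Shift to the Maidenhead origin (180°W, 90°S): lon 218.42697, lat 3.67154.
Field: lon ⌊218.42697/20⌋ = 10 → K; lat ⌊3.67154/10⌋ = 0 → A.
Square: lon ⌊18.42697/2⌋ = 9; lat ⌊3.67154/1⌋ = 3.
Subsquare: lon ⌊0.42697/0.0833333⌋ = 5 → f; lat ⌊0.67154/0.0416667⌋ = 16 → q.
Extended square: lon ⌊0.01031/0.00833333⌋ = 1; lat ⌊0.00488/0.00416667⌋ = 1.

KA93fq11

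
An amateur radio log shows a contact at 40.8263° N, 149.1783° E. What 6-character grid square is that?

QN40ot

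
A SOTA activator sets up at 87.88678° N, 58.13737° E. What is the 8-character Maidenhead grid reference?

LR97bv62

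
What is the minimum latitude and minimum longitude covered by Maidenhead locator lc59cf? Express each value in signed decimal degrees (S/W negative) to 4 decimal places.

-60.7917, 50.1667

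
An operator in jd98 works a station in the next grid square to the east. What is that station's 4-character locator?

KD08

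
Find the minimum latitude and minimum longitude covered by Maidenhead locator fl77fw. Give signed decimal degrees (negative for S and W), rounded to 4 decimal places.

27.9167, -65.5833

Field F=5, L=11: +5·20° lon, +11·10° lat → SW at lon -80°, lat 20°.
Square 7, 7: +7·2° lon, +7·1° lat → SW at lon -66°, lat 27°.
Subsquare f=5, w=22: +5·0.0833333° lon, +22·0.0416667° lat → SW at lon -65.5833°, lat 27.9167°.
latitude 27.9167, longitude -65.5833.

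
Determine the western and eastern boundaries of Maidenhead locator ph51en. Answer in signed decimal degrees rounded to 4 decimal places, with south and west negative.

Field P=15, H=7: +15·20° lon, +7·10° lat → SW at lon 120°, lat -20°.
Square 5, 1: +5·2° lon, +1·1° lat → SW at lon 130°, lat -19°.
Subsquare e=4, n=13: +4·0.0833333° lon, +13·0.0416667° lat → SW at lon 130.333°, lat -18.4583°.
Cell spans 0.0833333° lon × 0.0416667° lat.
west 130.3333, east 130.4167.

130.3333, 130.4167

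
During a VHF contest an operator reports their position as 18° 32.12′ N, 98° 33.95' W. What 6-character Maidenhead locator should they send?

Shift to the Maidenhead origin (180°W, 90°S): lon 81.4342, lat 108.5353.
Field: lon ⌊81.4342/20⌋ = 4 → E; lat ⌊108.5353/10⌋ = 10 → K.
Square: lon ⌊1.4342/2⌋ = 0; lat ⌊8.5353/1⌋ = 8.
Subsquare: lon ⌊1.4342/0.0833333⌋ = 17 → r; lat ⌊0.5353/0.0416667⌋ = 12 → m.

EK08rm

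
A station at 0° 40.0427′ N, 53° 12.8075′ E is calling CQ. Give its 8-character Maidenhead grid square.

LJ60oq50

Shift to the Maidenhead origin (180°W, 90°S): lon 233.21346, lat 90.66738.
Field: lon ⌊233.21346/20⌋ = 11 → L; lat ⌊90.66738/10⌋ = 9 → J.
Square: lon ⌊13.21346/2⌋ = 6; lat ⌊0.66738/1⌋ = 0.
Subsquare: lon ⌊1.21346/0.0833333⌋ = 14 → o; lat ⌊0.66738/0.0416667⌋ = 16 → q.
Extended square: lon ⌊0.04679/0.00833333⌋ = 5; lat ⌊0.00071/0.00416667⌋ = 0.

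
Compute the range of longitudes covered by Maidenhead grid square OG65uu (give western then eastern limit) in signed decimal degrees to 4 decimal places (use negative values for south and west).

113.6667, 113.7500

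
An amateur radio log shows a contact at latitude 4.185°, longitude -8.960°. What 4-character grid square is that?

Add 180° to longitude and 90° to latitude: 171.04, 94.19.
Field: 171.04/20 → 8 → I, 94.19/10 → 9 → J; chars IJ.
Square: 11.04/2 → 5, 4.19/1 → 4; chars 54.

IJ54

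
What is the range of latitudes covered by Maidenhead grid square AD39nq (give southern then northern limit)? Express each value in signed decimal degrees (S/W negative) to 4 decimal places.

Field A=0, D=3: +0·20° lon, +3·10° lat → SW at lon -180°, lat -60°.
Square 3, 9: +3·2° lon, +9·1° lat → SW at lon -174°, lat -51°.
Subsquare n=13, q=16: +13·0.0833333° lon, +16·0.0416667° lat → SW at lon -172.917°, lat -50.3333°.
Cell spans 0.0833333° lon × 0.0416667° lat.
south -50.3333, north -50.2917.

-50.3333, -50.2917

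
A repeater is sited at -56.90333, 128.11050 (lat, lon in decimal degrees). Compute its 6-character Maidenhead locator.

PD43bc

Offset from 180°W / 90°S: lon 308.1105°, lat 33.0967°.
Field: 308.1105/20 → 15 → P, 33.0967/10 → 3 → D; chars PD.
Square: 8.1105/2 → 4, 3.0967/1 → 3; chars 43.
Subsquare: 0.1105/0.0833333 → 1 → b, 0.0967/0.0416667 → 2 → c; chars bc.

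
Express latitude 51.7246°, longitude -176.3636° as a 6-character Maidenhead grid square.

AO11tr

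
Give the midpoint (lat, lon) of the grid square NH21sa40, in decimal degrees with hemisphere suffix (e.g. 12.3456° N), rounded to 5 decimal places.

Field N=13, H=7: +13·20° lon, +7·10° lat → SW at lon 80°, lat -20°.
Square 2, 1: +2·2° lon, +1·1° lat → SW at lon 84°, lat -19°.
Subsquare s=18, a=0: +18·0.0833333° lon, +0·0.0416667° lat → SW at lon 85.5°, lat -19°.
Extended square 4, 0: +4·0.00833333° lon, +0·0.00416667° lat → SW at lon 85.5333°, lat -19°.
Cell spans 0.00833333° lon × 0.00416667° lat. Centre is SW corner plus half of each.
latitude 18.99792° S, longitude 85.53750° E.

18.99792° S, 85.53750° E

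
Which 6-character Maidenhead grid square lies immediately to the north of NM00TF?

NM00tg

Latitude subsquare f = 5; +1 → 6 = g.
The longitude characters are unchanged.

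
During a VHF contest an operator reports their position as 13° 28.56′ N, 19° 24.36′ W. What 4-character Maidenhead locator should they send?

IK03

Add 180° to longitude and 90° to latitude: 160.59, 103.48.
Field: lon ⌊160.59/20⌋ = 8 → I; lat ⌊103.48/10⌋ = 10 → K.
Square: lon ⌊0.59/2⌋ = 0; lat ⌊3.48/1⌋ = 3.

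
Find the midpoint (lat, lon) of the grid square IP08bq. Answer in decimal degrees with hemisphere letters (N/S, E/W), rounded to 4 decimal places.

Field I=8, P=15: +8·20° lon, +15·10° lat → SW at lon -20°, lat 60°.
Square 0, 8: +0·2° lon, +8·1° lat → SW at lon -20°, lat 68°.
Subsquare b=1, q=16: +1·0.0833333° lon, +16·0.0416667° lat → SW at lon -19.9167°, lat 68.6667°.
Cell spans 0.0833333° lon × 0.0416667° lat. Centre is SW corner plus half of each.
latitude 68.6875° N, longitude 19.8750° W.

68.6875° N, 19.8750° W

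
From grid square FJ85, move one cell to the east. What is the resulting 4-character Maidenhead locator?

FJ95

Longitude square 8; +1 → 9.
The latitude characters are unchanged.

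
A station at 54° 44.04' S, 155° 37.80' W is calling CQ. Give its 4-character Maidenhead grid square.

BD25

Add 180° to longitude and 90° to latitude: 24.37, 35.27.
Field: lon ⌊24.37/20⌋ = 1 → B; lat ⌊35.27/10⌋ = 3 → D.
Square: lon ⌊4.37/2⌋ = 2; lat ⌊5.27/1⌋ = 5.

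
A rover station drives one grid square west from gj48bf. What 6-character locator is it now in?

Longitude subsquare b = 1; −1 → 0 = a.
The latitude characters are unchanged.

GJ48af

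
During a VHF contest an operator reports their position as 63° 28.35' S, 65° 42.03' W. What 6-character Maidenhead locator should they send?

FC76dm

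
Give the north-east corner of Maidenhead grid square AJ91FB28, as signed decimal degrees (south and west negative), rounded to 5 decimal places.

Field A=0, J=9: +0·20° lon, +9·10° lat → SW at lon -180°, lat 0°.
Square 9, 1: +9·2° lon, +1·1° lat → SW at lon -162°, lat 1°.
Subsquare f=5, b=1: +5·0.0833333° lon, +1·0.0416667° lat → SW at lon -161.583°, lat 1.04167°.
Extended square 2, 8: +2·0.00833333° lon, +8·0.00416667° lat → SW at lon -161.567°, lat 1.075°.
Cell spans 0.00833333° lon × 0.00416667° lat. NE corner is SW corner plus one full cell.
latitude 1.07917, longitude -161.55833.

1.07917, -161.55833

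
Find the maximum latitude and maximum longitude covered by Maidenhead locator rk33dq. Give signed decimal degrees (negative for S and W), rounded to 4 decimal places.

13.7083, 166.3333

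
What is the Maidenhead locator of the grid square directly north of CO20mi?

CO20mj

Latitude subsquare i = 8; +1 → 9 = j.
The longitude characters are unchanged.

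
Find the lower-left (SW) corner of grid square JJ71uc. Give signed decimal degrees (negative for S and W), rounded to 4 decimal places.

1.0833, 15.6667

Field J=9, J=9: +9·20° lon, +9·10° lat → SW at lon 0°, lat 0°.
Square 7, 1: +7·2° lon, +1·1° lat → SW at lon 14°, lat 1°.
Subsquare u=20, c=2: +20·0.0833333° lon, +2·0.0416667° lat → SW at lon 15.6667°, lat 1.08333°.
latitude 1.0833, longitude 15.6667.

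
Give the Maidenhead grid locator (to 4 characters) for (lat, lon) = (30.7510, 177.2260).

RM80

Shift to the Maidenhead origin (180°W, 90°S): lon 357.23, lat 120.75.
Field: 357.23/20 → 17 → R, 120.75/10 → 12 → M; chars RM.
Square: 17.23/2 → 8, 0.75/1 → 0; chars 80.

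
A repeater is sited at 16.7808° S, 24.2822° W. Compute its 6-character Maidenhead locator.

HH73uf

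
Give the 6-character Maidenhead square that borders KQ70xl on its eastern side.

Longitude subsquare x = 23; +1 → 24, wraps to 0 = a, carry into square.
Longitude square 7; +1 → 8.
The latitude characters are unchanged.

KQ80al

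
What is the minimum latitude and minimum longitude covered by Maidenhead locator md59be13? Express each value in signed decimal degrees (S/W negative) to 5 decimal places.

-50.82083, 70.09167

Field M=12, D=3: +12·20° lon, +3·10° lat → SW at lon 60°, lat -60°.
Square 5, 9: +5·2° lon, +9·1° lat → SW at lon 70°, lat -51°.
Subsquare b=1, e=4: +1·0.0833333° lon, +4·0.0416667° lat → SW at lon 70.0833°, lat -50.8333°.
Extended square 1, 3: +1·0.00833333° lon, +3·0.00416667° lat → SW at lon 70.0917°, lat -50.8208°.
latitude -50.82083, longitude 70.09167.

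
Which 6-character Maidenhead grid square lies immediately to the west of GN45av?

GN35xv

Longitude subsquare a = 0; −1 → -1, wraps to 23 = x, carry into square.
Longitude square 4; −1 → 3.
The latitude characters are unchanged.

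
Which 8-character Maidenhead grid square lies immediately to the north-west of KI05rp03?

KI05qp94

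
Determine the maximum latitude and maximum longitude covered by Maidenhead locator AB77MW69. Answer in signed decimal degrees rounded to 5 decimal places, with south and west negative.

-72.04167, -164.94167

Field A=0, B=1: +0·20° lon, +1·10° lat → SW at lon -180°, lat -80°.
Square 7, 7: +7·2° lon, +7·1° lat → SW at lon -166°, lat -73°.
Subsquare m=12, w=22: +12·0.0833333° lon, +22·0.0416667° lat → SW at lon -165°, lat -72.0833°.
Extended square 6, 9: +6·0.00833333° lon, +9·0.00416667° lat → SW at lon -164.95°, lat -72.0458°.
Cell spans 0.00833333° lon × 0.00416667° lat. NE corner is SW corner plus one full cell.
latitude -72.04167, longitude -164.94167.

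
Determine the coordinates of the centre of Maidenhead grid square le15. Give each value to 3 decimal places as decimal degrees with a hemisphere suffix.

Field L=11, E=4: +11·20° lon, +4·10° lat → SW at lon 40°, lat -50°.
Square 1, 5: +1·2° lon, +5·1° lat → SW at lon 42°, lat -45°.
Cell spans 2° lon × 1° lat. Centre is SW corner plus half of each.
latitude 44.500° S, longitude 43.000° E.

44.500° S, 43.000° E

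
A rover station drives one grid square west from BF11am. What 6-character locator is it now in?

Longitude subsquare a = 0; −1 → -1, wraps to 23 = x, carry into square.
Longitude square 1; −1 → 0.
The latitude characters are unchanged.

BF01xm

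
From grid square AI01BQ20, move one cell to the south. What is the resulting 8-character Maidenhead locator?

AI01bp29

Latitude extended square 0; −1 → -1, wraps to 9, carry into subsquare.
Latitude subsquare q = 16; −1 → 15 = p.
The longitude characters are unchanged.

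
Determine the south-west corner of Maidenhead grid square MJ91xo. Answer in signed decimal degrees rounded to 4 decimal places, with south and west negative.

Field M=12, J=9: +12·20° lon, +9·10° lat → SW at lon 60°, lat 0°.
Square 9, 1: +9·2° lon, +1·1° lat → SW at lon 78°, lat 1°.
Subsquare x=23, o=14: +23·0.0833333° lon, +14·0.0416667° lat → SW at lon 79.9167°, lat 1.58333°.
latitude 1.5833, longitude 79.9167.

1.5833, 79.9167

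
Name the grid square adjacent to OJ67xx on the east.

Longitude subsquare x = 23; +1 → 24, wraps to 0 = a, carry into square.
Longitude square 6; +1 → 7.
The latitude characters are unchanged.

OJ77ax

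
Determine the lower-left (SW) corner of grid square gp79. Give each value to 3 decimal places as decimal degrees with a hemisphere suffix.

69.000° N, 46.000° W

Field G=6, P=15: +6·20° lon, +15·10° lat → SW at lon -60°, lat 60°.
Square 7, 9: +7·2° lon, +9·1° lat → SW at lon -46°, lat 69°.
latitude 69.000° N, longitude 46.000° W.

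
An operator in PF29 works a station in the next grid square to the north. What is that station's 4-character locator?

Latitude square 9; +1 → 10, wraps to 0, carry into field.
Latitude field F = 5; +1 → 6 = G.
The longitude characters are unchanged.

PG20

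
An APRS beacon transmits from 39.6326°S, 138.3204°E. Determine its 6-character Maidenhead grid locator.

Offset from 180°W / 90°S: lon 318.3204°, lat 50.3674°.
Field: 318.3204/20 → 15 → P, 50.3674/10 → 5 → F; chars PF.
Square: 18.3204/2 → 9, 0.3674/1 → 0; chars 90.
Subsquare: 0.3204/0.0833333 → 3 → d, 0.3674/0.0416667 → 8 → i; chars di.

PF90di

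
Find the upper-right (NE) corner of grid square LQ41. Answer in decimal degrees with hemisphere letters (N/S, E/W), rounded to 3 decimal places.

Field L=11, Q=16: +11·20° lon, +16·10° lat → SW at lon 40°, lat 70°.
Square 4, 1: +4·2° lon, +1·1° lat → SW at lon 48°, lat 71°.
Cell spans 2° lon × 1° lat. NE corner is SW corner plus one full cell.
latitude 72.000° N, longitude 50.000° E.

72.000° N, 50.000° E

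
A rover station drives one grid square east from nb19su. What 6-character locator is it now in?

Longitude subsquare s = 18; +1 → 19 = t.
The latitude characters are unchanged.

NB19tu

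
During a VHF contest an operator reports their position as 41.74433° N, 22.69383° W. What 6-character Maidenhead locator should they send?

Add 180° to longitude and 90° to latitude: 157.3062, 131.7443.
Field (20°×10°, letters A–R): 157.3062/20 → 7 → H, 131.7443/10 → 13 → N; chars HN.
Square (2°×1°, digits 0–9): 17.3062/2 → 8, 1.7443/1 → 1; chars 81.
Subsquare (5′×2.5′, letters a–x): 1.3062/0.0833333 → 15 → p, 0.7443/0.0416667 → 17 → r; chars pr.

HN81pr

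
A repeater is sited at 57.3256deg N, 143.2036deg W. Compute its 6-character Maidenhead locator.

Shift to the Maidenhead origin (180°W, 90°S): lon 36.7964, lat 147.3256.
Field: lon ⌊36.7964/20⌋ = 1 → B; lat ⌊147.3256/10⌋ = 14 → O.
Square: lon ⌊16.7964/2⌋ = 8; lat ⌊7.3256/1⌋ = 7.
Subsquare: lon ⌊0.7964/0.0833333⌋ = 9 → j; lat ⌊0.3256/0.0416667⌋ = 7 → h.

BO87jh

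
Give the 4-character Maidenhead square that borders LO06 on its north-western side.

Longitude square 0; −1 → -1, wraps to 9, carry into field.
Longitude field L = 11; −1 → 10 = K.
Latitude square 6; +1 → 7.

KO97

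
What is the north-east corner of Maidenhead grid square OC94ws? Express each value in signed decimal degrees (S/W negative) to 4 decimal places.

-65.2083, 119.9167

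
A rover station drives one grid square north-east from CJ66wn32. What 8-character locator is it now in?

Longitude extended square 3; +1 → 4.
Latitude extended square 2; +1 → 3.

CJ66wn43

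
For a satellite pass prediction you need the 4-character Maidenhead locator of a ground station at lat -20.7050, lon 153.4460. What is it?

QG69

Offset from 180°W / 90°S: lon 333.45°, lat 69.30°.
Field (20°×10°, letters A–R): lon ⌊333.45/20⌋ = 16 → Q; lat ⌊69.30/10⌋ = 6 → G.
Square (2°×1°, digits 0–9): lon ⌊13.45/2⌋ = 6; lat ⌊9.30/1⌋ = 9.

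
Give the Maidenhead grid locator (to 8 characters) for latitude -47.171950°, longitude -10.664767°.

Shift to the Maidenhead origin (180°W, 90°S): lon 169.33523, lat 42.82805.
Field (20°×10°, letters A–R): 169.33523/20 → 8 → I, 42.82805/10 → 4 → E; chars IE.
Square (2°×1°, digits 0–9): 9.33523/2 → 4, 2.82805/1 → 2; chars 42.
Subsquare (5′×2.5′, letters a–x): 1.33523/0.0833333 → 16 → q, 0.82805/0.0416667 → 19 → t; chars qt.
Extended square (30″×15″, digits 0–9): 0.00190/0.00833333 → 0, 0.03638/0.00416667 → 8; chars 08.

IE42qt08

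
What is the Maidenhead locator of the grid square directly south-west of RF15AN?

Longitude subsquare a = 0; −1 → -1, wraps to 23 = x, carry into square.
Longitude square 1; −1 → 0.
Latitude subsquare n = 13; −1 → 12 = m.

RF05xm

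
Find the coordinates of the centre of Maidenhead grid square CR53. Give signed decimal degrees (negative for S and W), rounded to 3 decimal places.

Field C=2, R=17: +2·20° lon, +17·10° lat → SW at lon -140°, lat 80°.
Square 5, 3: +5·2° lon, +3·1° lat → SW at lon -130°, lat 83°.
Cell spans 2° lon × 1° lat. Centre is SW corner plus half of each.
latitude 83.500, longitude -129.000.

83.500, -129.000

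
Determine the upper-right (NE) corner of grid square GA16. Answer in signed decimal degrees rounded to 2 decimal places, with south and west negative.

-83.00, -56.00

Field G=6, A=0: +6·20° lon, +0·10° lat → SW at lon -60°, lat -90°.
Square 1, 6: +1·2° lon, +6·1° lat → SW at lon -58°, lat -84°.
Cell spans 2° lon × 1° lat. NE corner is SW corner plus one full cell.
latitude -83.00, longitude -56.00.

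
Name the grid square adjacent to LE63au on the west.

Longitude subsquare a = 0; −1 → -1, wraps to 23 = x, carry into square.
Longitude square 6; −1 → 5.
The latitude characters are unchanged.

LE53xu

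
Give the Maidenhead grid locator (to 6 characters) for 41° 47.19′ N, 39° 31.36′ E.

KN91ss

Offset from 180°W / 90°S: lon 219.5227°, lat 131.7865°.
Field (20°×10°, letters A–R): 219.5227/20 → 10 → K, 131.7865/10 → 13 → N; chars KN.
Square (2°×1°, digits 0–9): 19.5227/2 → 9, 1.7865/1 → 1; chars 91.
Subsquare (5′×2.5′, letters a–x): 1.5227/0.0833333 → 18 → s, 0.7865/0.0416667 → 18 → s; chars ss.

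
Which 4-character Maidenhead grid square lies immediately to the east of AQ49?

AQ59

Longitude square 4; +1 → 5.
The latitude characters are unchanged.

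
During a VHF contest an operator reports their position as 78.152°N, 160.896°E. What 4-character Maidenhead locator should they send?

RQ08

Offset from 180°W / 90°S: lon 340.90°, lat 168.15°.
Field (20°×10°, letters A–R): lon ⌊340.90/20⌋ = 17 → R; lat ⌊168.15/10⌋ = 16 → Q.
Square (2°×1°, digits 0–9): lon ⌊0.90/2⌋ = 0; lat ⌊8.15/1⌋ = 8.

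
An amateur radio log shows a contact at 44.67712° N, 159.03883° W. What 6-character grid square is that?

BN04lq

Offset from 180°W / 90°S: lon 20.9612°, lat 134.6771°.
Field: lon ⌊20.9612/20⌋ = 1 → B; lat ⌊134.6771/10⌋ = 13 → N.
Square: lon ⌊0.9612/2⌋ = 0; lat ⌊4.6771/1⌋ = 4.
Subsquare: lon ⌊0.9612/0.0833333⌋ = 11 → l; lat ⌊0.6771/0.0416667⌋ = 16 → q.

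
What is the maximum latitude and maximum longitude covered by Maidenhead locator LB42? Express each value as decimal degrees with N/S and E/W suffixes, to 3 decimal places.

Field L=11, B=1: +11·20° lon, +1·10° lat → SW at lon 40°, lat -80°.
Square 4, 2: +4·2° lon, +2·1° lat → SW at lon 48°, lat -78°.
Cell spans 2° lon × 1° lat. NE corner is SW corner plus one full cell.
latitude 77.000° S, longitude 50.000° E.

77.000° S, 50.000° E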